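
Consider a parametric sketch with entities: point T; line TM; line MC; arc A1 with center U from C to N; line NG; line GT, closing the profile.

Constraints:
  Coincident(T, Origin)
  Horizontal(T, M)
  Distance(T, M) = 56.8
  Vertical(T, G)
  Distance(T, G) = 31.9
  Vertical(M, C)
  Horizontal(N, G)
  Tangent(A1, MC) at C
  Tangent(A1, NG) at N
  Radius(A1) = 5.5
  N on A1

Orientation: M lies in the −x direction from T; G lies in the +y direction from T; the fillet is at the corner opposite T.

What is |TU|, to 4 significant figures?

57.69

T is at the origin; T and M share the same y with |TM| = 56.8 and M on the −x side, so M = (-56.80, 0.000). T and G share the same x with |TG| = 31.9 and G on the +y side, so G = (0.000, 31.90). The virtual corner opposite T is at (-56.80, 31.90). Since A1 is tangent to MC there, UC ⟂ MC and A1 meets NG tangentially, so UN is at right angles to NG, with radius 5.5, so the center U sits 5.5 in from both sides at U = (-51.30, 26.40). Then |TU| = |U − T| = 57.69.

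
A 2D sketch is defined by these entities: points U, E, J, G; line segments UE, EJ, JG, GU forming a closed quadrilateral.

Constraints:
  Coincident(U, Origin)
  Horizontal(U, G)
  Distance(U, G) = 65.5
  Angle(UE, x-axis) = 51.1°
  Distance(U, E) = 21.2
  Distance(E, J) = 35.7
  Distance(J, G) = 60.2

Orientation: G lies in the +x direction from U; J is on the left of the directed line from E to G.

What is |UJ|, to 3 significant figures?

56.6

Checks: |EJ| = 35.70 ✓; |JG| = 60.20 ✓.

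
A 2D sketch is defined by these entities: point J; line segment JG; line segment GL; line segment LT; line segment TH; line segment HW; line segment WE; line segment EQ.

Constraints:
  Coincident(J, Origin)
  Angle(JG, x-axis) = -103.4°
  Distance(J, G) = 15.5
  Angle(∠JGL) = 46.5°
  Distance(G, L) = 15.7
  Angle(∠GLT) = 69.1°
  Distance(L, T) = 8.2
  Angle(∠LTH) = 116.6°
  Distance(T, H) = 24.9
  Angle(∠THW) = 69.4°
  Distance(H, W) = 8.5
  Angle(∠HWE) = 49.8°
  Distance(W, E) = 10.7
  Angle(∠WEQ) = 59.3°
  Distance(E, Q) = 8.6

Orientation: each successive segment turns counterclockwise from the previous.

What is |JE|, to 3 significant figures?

14.4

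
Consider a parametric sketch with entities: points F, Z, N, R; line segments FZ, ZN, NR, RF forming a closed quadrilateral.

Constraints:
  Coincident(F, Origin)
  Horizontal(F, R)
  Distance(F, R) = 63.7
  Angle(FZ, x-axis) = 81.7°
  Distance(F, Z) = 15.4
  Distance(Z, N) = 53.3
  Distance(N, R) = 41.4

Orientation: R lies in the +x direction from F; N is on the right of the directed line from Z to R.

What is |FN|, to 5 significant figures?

43.542

F is at the origin; F and R share the same y with |FR| = 63.7 and R in +x, so R = (63.7, 0). FZ runs at 81.7° with |FZ| = 15.4, so Z = (2.2231, 15.239). N is determined by |ZN| = 53.3 and |NR| = 41.4 together: it lies at the intersection of circle(Z, 53.3) and circle(R, 41.4). With |ZR| = 63.337, the foot of the radical line on ZR is 40.565 from Z and the perpendicular offset is √(53.3² − 40.565²) = 34.574. Taking the right-of-ZR solution: N = (33.278, -28.080).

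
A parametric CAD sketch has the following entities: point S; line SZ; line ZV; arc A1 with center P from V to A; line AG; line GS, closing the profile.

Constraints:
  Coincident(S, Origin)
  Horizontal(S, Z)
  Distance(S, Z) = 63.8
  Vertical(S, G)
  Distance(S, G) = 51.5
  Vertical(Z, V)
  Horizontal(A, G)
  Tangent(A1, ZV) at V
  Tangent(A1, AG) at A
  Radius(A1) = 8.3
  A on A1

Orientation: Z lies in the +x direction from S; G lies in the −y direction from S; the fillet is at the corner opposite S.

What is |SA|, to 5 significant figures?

75.713

S is at the origin; S and Z share the same y with |SZ| = 63.8 and Z on the +x side, so Z = (63.800, 0.0000). S and G share the same x with |SG| = 51.5 and G on the −y side, so G = (0.0000, -51.500). The virtual corner opposite S is at (63.800, -51.500). The tangent condition forces PV to be normal to ZV and since A1 is tangent to AG there, PA ⟂ AG, with radius 8.3, so the center P sits 8.3 in from both sides at P = (55.500, -43.200). That places the tangent points at V = (63.800, -43.200) on ZV and A = (55.500, -51.500) on AG. Then |SA| = |A − S| = 75.713.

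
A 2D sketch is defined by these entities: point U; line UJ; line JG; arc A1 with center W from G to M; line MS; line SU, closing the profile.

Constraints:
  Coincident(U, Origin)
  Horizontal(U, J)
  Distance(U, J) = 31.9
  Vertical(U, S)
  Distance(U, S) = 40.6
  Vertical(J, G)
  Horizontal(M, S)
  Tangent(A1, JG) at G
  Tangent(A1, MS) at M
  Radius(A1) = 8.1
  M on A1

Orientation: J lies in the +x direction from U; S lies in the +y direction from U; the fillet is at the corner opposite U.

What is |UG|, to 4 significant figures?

45.54

The virtual corner opposite U is at (31.90, 40.60). Tangency of A1 to JG means the radius WG is perpendicular to JG and A1 meets MS tangentially, so WM is at right angles to MS, with radius 8.1, so the center W sits 8.1 in from both sides at W = (23.80, 32.50). That places the tangent points at G = (31.90, 32.50) on JG and M = (23.80, 40.60) on MS. Then |UG| = |G − U| = 45.54.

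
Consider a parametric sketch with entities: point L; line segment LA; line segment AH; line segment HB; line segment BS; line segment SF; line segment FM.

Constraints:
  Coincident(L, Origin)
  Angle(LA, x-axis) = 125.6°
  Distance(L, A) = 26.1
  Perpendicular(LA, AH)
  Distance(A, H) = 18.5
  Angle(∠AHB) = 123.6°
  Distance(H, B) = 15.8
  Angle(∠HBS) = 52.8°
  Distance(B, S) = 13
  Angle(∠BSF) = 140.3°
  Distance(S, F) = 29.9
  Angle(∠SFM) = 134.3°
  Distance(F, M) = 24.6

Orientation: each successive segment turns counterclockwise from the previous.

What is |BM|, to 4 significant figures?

57.84

L is at the origin; LA runs at 125.6° with length 26.1, so A = (-15.19, 21.22). The perpendicularity gives AH at right angles to LA, so AH runs at -144.4°; with |AH| = 18.5, H = (-30.24, 10.45). ∠AHB = 123.6° gives HB at -88.00° from the x-axis; with |HB| = 15.8, B = (-29.68, -5.338). ∠HBS = 52.8° gives BS at 39.20° from the x-axis; with |BS| = 13.0, S = (-19.61, 2.879). ∠BSF = 140.3° gives SF at 78.90° from the x-axis; with |SF| = 29.9, F = (-13.85, 32.22). ∠SFM = 134.3° gives FM at 124.6° from the x-axis; with |FM| = 24.6, M = (-27.82, 52.47). Then |BM| = |M − B| = 57.84.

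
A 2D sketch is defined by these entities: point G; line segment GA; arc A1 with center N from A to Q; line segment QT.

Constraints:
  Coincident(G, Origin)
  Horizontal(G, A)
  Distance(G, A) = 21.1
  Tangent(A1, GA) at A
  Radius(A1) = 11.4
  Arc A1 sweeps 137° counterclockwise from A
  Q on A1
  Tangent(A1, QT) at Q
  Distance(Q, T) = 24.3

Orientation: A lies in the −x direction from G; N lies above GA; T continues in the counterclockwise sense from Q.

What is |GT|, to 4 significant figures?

47.81

G is at the origin; GA is horizontal with |GA| = 21.1 and A on the −x side, so A = (-21.10, 0.000). Tangency of A1 to GA means the radius NA is perpendicular to GA, so N = A + (0, 11.4) = (-21.10, 11.40). On A1, A sits at bearing -90° from N; a 137° counterclockwise sweep puts Q at bearing 47°, so Q = N + 11.4·(cos 47°, sin 47°) = (-13.33, 19.74). Since A1 is tangent to QT there, NQ ⟂ QT, so QT runs along (−sin 47°, cos 47°); with |QT| = 24.3, T = (-31.10, 36.31). Then |GT| = |T − G| = 47.81.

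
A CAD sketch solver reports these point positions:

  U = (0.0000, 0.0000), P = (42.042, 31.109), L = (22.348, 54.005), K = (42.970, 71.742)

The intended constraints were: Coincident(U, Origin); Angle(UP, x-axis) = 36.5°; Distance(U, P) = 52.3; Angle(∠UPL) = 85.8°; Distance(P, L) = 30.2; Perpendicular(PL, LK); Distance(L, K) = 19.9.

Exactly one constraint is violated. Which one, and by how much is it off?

Distance(L, K) = 19.9 — off by 7.30.

U = (0.00, 0.00) ✓; UP at 36.50° ✓; |UP| = 52.30 ✓; ∠UPL = 85.80° ✓; |PL| = 30.20 ✓; ∠(PL, LK) = 90.00° ✓; |LK| = 27.20 ✗.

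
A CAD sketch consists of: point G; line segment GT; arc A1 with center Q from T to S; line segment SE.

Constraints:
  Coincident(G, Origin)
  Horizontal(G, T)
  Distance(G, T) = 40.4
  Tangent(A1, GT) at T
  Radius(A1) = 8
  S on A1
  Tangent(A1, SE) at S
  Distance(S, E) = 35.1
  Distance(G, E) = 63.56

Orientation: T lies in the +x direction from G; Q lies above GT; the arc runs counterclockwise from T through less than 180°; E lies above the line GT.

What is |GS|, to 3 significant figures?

49.1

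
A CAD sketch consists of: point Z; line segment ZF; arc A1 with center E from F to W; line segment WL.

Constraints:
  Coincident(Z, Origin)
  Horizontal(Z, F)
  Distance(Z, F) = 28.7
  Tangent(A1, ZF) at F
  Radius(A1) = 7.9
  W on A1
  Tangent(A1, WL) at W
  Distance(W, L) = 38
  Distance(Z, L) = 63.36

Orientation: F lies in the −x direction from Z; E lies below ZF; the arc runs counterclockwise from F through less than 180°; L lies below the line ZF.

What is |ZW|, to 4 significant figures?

36.66

Z is at the origin; Z and F share the same y with |ZF| = 28.7 and F on the −x side, so F = (-28.70, 0.000). The tangent condition forces EF to be normal to ZF, so E = F + (0, -7.9) = (-28.70, -7.900). Since EW ⟂ WL (tangency), |EL| = √(7.9² + 38.0²) = 38.81 regardless of where W sits on A1. So L lies on both circle(Z, 63.36) and circle(E, 38.81); the below-ZF intersection is L = (-47.63, -41.78). W is the foot of the tangent from L: W = (-36.24, -5.531).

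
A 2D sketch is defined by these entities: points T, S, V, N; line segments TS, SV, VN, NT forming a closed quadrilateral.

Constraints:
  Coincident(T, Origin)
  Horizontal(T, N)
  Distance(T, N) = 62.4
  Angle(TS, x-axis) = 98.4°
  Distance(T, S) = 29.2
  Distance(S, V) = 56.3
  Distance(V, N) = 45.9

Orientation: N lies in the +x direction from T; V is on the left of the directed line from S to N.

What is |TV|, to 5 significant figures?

66.656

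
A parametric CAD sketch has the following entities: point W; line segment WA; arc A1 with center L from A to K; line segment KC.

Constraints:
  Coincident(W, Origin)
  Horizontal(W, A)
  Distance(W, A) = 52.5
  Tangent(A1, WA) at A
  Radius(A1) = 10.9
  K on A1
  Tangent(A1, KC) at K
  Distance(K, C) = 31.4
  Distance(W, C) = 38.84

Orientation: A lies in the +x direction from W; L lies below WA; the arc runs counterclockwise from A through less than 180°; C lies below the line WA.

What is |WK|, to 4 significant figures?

43.96

Checks: W = (0.00, 0.00) ✓; |LK| = 10.90 ✓; ∠(LK, KC) = 90.00° ✓; |KC| = 31.40 ✓; |WC| = 38.84 ✓.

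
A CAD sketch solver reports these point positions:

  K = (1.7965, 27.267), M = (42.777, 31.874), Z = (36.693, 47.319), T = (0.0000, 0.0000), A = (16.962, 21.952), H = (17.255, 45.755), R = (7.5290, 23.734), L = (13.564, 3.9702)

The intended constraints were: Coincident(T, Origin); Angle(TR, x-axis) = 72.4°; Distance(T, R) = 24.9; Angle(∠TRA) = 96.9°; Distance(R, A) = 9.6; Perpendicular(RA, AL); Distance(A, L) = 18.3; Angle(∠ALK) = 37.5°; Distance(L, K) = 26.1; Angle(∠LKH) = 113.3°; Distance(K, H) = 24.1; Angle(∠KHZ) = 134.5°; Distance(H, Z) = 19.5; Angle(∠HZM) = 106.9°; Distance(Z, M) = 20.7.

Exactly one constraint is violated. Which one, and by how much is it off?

Distance(Z, M) = 20.7 — off by 4.10.

T = (0.00, 0.00) ✓; TR at 72.40° ✓; |TR| = 24.90 ✓; ∠TRA = 96.90° ✓; |RA| = 9.600 ✓; ∠(RA, AL) = 90.00° ✓; |AL| = 18.30 ✓; ∠ALK = 37.50° ✓; |LK| = 26.10 ✓; ∠LKH = 113.3° ✓; |KH| = 24.10 ✓; ∠KHZ = 134.5° ✓; |HZ| = 19.50 ✓; ∠HZM = 106.9° ✓; |ZM| = 16.60 ✗.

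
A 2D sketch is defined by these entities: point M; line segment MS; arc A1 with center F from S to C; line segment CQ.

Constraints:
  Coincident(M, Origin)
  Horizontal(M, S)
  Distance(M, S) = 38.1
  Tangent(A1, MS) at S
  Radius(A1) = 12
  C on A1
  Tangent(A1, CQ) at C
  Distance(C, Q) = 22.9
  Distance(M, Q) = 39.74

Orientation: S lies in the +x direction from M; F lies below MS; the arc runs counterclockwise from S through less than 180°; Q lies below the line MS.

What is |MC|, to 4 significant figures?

28.12

M is at the origin; M and S share the same y with |MS| = 38.1 and S on the +x side, so S = (38.10, 0.000). Tangency of A1 to MS means the radius FS is perpendicular to MS, so F = S + (0, -12) = (38.10, -12.00). Since FC ⟂ CQ (tangency), |FQ| = √(12.0² + 22.9²) = 25.85 regardless of where C sits on A1. So Q lies on both circle(M, 39.74) and circle(F, 25.85); the below-MS intersection is Q = (22.60, -32.69). C is the foot of the tangent from Q: C = (26.25, -10.08).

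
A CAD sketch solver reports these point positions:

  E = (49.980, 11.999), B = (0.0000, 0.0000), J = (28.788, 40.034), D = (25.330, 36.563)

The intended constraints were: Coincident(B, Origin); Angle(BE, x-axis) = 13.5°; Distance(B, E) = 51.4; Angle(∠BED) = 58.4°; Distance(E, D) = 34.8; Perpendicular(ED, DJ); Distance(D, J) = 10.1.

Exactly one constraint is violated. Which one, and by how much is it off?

Distance(D, J) = 10.1 — off by 5.20.

B = (0.00, 0.00) ✓; BE at 13.50° ✓; |BE| = 51.40 ✓; ∠BED = 58.40° ✓; |ED| = 34.80 ✓; ∠(ED, DJ) = 89.99° ✓; |DJ| = 4.900 ✗.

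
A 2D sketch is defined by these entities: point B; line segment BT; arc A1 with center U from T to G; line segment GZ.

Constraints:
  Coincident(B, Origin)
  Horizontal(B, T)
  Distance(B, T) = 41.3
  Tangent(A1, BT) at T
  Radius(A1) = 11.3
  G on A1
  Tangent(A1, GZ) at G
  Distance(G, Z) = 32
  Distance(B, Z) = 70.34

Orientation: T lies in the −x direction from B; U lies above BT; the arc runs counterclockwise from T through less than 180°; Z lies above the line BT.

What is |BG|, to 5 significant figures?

38.804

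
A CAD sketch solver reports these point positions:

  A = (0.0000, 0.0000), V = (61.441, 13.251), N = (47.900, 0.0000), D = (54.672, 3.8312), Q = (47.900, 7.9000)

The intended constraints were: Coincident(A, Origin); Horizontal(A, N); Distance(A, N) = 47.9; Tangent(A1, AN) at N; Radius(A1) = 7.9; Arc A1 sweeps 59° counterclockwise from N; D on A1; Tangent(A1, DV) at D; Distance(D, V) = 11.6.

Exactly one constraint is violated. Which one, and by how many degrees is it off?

Tangent(A1, DV) at D — off by 4.70°.

A = (0.00, 0.00) ✓; A.y = 0.00, N.y = 0.00 ✓; |AN| = 47.90 ✓; ∠(QN, NA) = 90.00° ✓; |QN| = 7.900 ✓; bearing(Q→D) − bearing(Q→N) = 59.00° ✓; |QD| = 7.900 ✓; ∠(QD, DV) = 94.70° ✗; |DV| = 11.60 ✓.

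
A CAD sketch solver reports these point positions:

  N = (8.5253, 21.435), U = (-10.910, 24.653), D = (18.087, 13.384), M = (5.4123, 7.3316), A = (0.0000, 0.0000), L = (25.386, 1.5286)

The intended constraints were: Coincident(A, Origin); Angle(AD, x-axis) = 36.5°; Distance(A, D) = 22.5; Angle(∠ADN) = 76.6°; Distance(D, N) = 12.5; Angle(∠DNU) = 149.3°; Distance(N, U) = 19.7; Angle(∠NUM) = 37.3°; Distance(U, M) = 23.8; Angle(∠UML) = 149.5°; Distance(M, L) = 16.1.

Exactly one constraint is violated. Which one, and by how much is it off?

Distance(M, L) = 16.1 — off by 4.70.

A = (0.00, 0.00) ✓; AD at 36.50° ✓; |AD| = 22.50 ✓; ∠ADN = 76.60° ✓; |DN| = 12.50 ✓; ∠DNU = 149.3° ✓; |NU| = 19.70 ✓; ∠NUM = 37.30° ✓; |UM| = 23.80 ✓; ∠UML = 149.5° ✓; |ML| = 20.80 ✗.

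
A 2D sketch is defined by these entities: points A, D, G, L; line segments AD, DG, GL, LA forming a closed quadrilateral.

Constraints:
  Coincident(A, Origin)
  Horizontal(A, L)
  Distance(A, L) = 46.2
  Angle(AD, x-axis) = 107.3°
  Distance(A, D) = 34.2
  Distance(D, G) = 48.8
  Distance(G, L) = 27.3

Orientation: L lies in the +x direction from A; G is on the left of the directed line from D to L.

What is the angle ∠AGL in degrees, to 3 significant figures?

72.7°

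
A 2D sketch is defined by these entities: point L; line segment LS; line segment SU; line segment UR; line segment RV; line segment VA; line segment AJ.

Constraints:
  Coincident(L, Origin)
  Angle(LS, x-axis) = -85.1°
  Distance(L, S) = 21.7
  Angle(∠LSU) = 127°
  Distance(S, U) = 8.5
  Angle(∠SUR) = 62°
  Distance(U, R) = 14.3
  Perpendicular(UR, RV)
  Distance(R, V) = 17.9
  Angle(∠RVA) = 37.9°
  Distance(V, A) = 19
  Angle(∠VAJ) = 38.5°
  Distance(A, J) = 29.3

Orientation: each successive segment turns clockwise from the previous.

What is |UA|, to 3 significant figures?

3.92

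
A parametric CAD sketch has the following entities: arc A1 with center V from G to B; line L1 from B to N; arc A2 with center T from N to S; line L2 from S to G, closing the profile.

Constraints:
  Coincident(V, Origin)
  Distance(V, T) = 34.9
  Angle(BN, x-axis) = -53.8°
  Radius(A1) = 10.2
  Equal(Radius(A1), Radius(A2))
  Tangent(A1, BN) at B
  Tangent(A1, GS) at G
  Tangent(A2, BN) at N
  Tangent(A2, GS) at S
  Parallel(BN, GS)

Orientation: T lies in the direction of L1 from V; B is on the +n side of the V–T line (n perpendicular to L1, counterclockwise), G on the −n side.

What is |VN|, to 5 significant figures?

36.360

Tangency of A1 to both parallel lines with radius 10.2 puts B and G at V ± 10.2·n: B = (8.2310, 6.0242), G = (-8.2310, -6.0242). Equal radii place N and S the same way about T: N = T + 10.2·n = (28.843, -22.139), S = T − 10.2·n = (12.381, -34.187). Then |VN| = |N − V| = 36.360.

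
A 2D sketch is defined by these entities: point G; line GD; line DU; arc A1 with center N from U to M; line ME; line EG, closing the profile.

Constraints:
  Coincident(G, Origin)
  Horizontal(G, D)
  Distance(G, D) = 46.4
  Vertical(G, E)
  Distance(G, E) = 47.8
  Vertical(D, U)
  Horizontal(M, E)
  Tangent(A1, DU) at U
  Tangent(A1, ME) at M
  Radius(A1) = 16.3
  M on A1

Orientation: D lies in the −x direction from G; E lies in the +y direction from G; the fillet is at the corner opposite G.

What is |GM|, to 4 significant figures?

56.49

G is at the origin; G and D share the same y with |GD| = 46.4 and D on the −x side, so D = (-46.40, 0.000). GE is vertical with |GE| = 47.8 and E on the +y side, so E = (0.000, 47.80). The virtual corner opposite G is at (-46.40, 47.80). The tangent condition forces NU to be normal to DU and A1 meets ME tangentially, so NM is at right angles to ME, with radius 16.3, so the center N sits 16.3 in from both sides at N = (-30.10, 31.50). That places the tangent points at U = (-46.40, 31.50) on DU and M = (-30.10, 47.80) on ME. Then |GM| = |M − G| = 56.49.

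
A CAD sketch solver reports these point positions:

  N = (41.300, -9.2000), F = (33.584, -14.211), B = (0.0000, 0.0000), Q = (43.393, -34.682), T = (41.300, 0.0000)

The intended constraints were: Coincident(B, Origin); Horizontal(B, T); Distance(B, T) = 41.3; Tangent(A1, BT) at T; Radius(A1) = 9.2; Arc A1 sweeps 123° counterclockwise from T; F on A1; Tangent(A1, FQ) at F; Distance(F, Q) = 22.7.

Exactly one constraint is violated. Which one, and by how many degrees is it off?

Tangent(A1, FQ) at F — off by 7.40°.

B = (0.00, 0.00) ✓; B.y = 0.00, T.y = 0.00 ✓; |BT| = 41.30 ✓; ∠(NT, TB) = 90.00° ✓; |NT| = 9.200 ✓; bearing(N→F) − bearing(N→T) = 123.0° ✓; |NF| = 9.200 ✓; ∠(NF, FQ) = 97.40° ✗; |FQ| = 22.70 ✓.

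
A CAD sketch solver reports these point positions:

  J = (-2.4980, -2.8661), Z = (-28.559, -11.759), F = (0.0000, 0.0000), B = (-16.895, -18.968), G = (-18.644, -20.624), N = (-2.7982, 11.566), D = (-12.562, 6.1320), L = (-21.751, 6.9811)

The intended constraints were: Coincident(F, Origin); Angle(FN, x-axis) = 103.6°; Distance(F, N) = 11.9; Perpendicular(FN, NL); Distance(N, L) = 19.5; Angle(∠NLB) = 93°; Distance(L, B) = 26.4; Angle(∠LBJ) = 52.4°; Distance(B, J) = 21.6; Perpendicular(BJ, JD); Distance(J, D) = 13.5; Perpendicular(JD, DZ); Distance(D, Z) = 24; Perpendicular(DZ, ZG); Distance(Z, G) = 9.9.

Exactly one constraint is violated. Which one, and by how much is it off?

Distance(Z, G) = 9.9 — off by 3.40.

F = (0.00, 0.00) ✓; FN at 103.6° ✓; |FN| = 11.90 ✓; ∠(FN, NL) = 90.00° ✓; |NL| = 19.50 ✓; ∠NLB = 93.00° ✓; |LB| = 26.40 ✓; ∠LBJ = 52.40° ✓; |BJ| = 21.60 ✓; ∠(BJ, JD) = 90.00° ✓; |JD| = 13.50 ✓; ∠(JD, DZ) = 90.00° ✓; |DZ| = 24.00 ✓; ∠(DZ, ZG) = 90.00° ✓; |ZG| = 13.30 ✗.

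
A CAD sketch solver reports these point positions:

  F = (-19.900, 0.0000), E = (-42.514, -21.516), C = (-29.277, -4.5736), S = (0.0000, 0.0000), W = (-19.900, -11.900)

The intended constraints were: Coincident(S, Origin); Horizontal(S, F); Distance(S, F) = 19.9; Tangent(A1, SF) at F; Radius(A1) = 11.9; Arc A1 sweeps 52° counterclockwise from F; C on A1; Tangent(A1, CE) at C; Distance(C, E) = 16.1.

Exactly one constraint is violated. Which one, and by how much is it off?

Distance(C, E) = 16.1 — off by 5.40.

S = (0.00, 0.00) ✓; S.y = 0.00, F.y = 0.00 ✓; |SF| = 19.90 ✓; ∠(WF, FS) = 90.00° ✓; |WF| = 11.90 ✓; bearing(W→C) − bearing(W→F) = 52.00° ✓; |WC| = 11.90 ✓; ∠(WC, CE) = 90.00° ✓; |CE| = 21.50 ✗.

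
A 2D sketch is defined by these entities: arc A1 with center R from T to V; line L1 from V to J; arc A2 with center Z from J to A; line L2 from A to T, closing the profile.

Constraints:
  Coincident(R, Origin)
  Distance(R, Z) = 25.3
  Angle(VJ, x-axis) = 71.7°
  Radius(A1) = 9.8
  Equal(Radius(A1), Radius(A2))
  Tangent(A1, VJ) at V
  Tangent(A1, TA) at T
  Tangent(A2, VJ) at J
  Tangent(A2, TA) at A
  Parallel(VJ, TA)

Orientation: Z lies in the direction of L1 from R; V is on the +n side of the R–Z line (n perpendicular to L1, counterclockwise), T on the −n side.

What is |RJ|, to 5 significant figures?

27.132

Tangency of A1 to both parallel lines with radius 9.8 puts V and T at R ± 9.8·n: V = (-9.3044, 3.0771), T = (9.3044, -3.0771). Equal radii place J and A the same way about Z: J = Z + 9.8·n = (-1.3604, 27.098), A = Z − 9.8·n = (17.248, 20.943). Then |RJ| = |J − R| = 27.132.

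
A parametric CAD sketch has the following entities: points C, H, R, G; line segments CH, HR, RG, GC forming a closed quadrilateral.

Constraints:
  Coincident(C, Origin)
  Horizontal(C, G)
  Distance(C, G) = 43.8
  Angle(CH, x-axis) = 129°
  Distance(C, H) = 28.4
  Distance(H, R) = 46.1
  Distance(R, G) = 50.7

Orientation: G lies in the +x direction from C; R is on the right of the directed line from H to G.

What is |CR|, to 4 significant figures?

21.40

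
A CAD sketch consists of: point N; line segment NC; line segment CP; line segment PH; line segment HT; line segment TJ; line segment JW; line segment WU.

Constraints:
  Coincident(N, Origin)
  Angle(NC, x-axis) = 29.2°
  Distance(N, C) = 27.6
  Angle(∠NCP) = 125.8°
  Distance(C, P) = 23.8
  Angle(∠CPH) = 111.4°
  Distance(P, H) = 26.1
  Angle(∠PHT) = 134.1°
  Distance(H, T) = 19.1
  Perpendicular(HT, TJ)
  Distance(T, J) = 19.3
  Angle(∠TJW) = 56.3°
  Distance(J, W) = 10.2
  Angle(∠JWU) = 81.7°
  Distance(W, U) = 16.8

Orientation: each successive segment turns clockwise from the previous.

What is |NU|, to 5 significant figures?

44.759

N is at the origin; NC runs at 29.2° with length 27.6, so C = (24.093, 13.465). ∠NCP = 125.8° gives CP at -25.000° from the x-axis; with |CP| = 23.8, P = (45.663, 3.4066). ∠CPH = 111.4° gives PH at -93.600° from the x-axis; with |PH| = 26.1, H = (44.024, -22.642). ∠PHT = 134.1° gives HT at -139.50° from the x-axis; with |HT| = 19.1, T = (29.500, -35.046). HT is perpendicular to TJ, so TJ runs at 130.50°; with |TJ| = 19.3, J = (16.966, -20.371). ∠TJW = 56.3° gives JW at 6.8000° from the x-axis; with |JW| = 10.2, W = (27.094, -19.163). ∠JWU = 81.7° gives WU at -91.500° from the x-axis; with |WU| = 16.8, U = (26.654, -35.957). Then |NU| = |U − N| = 44.759.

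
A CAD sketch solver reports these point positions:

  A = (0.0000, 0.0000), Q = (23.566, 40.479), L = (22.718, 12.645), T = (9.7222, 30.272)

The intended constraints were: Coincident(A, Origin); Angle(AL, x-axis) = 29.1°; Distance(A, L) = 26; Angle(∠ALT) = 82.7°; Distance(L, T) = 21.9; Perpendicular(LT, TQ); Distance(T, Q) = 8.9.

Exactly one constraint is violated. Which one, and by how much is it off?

Distance(T, Q) = 8.9 — off by 8.30.

A = (0.00, 0.00) ✓; AL at 29.10° ✓; |AL| = 26.00 ✓; ∠ALT = 82.70° ✓; |LT| = 21.90 ✓; ∠(LT, TQ) = 90.00° ✓; |TQ| = 17.20 ✗.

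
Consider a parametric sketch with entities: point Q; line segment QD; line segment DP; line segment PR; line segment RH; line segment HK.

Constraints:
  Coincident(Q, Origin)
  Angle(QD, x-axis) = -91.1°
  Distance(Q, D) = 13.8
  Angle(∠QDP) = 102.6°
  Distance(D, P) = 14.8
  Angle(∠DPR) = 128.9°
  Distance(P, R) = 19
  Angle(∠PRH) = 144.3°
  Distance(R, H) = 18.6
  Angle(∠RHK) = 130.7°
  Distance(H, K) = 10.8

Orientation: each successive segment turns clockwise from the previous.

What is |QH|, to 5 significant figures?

36.647

∠DPR = 128.9° gives PR at 140.40° from the x-axis; with |PR| = 19.0, R = (-29.408, -4.6370). ∠PRH = 144.3° gives RH at 104.70° from the x-axis; with |RH| = 18.6, H = (-34.127, 13.354). Then |QH| = |H − Q| = 36.647.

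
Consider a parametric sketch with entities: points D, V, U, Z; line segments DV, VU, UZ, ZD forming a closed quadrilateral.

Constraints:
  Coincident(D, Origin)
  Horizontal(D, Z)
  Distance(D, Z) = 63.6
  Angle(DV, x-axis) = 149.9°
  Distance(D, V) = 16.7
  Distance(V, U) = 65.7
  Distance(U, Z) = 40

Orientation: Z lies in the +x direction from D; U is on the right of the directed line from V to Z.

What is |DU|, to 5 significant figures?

49.149

D is at the origin; D and Z share the same y with |DZ| = 63.6 and Z in +x, so Z = (63.6, 0). DV runs at 149.9° with |DV| = 16.7, so V = (-14.448, 8.3752). U is determined by |VU| = 65.7 and |UZ| = 40.0 together: it lies at the intersection of circle(V, 65.7) and circle(Z, 40.0). With |VZ| = 78.496, the foot of the radical line on VZ is 56.551 from V and the perpendicular offset is √(65.7² − 56.551²) = 33.443. Taking the right-of-VZ solution: U = (38.212, -30.911).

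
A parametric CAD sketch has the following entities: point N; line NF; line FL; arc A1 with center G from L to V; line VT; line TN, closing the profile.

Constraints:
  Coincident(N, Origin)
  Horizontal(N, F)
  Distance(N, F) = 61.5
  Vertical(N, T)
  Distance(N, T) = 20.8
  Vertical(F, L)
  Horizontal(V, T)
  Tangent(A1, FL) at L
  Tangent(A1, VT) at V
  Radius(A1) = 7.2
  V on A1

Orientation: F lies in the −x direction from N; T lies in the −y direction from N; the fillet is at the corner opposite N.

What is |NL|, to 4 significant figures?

62.99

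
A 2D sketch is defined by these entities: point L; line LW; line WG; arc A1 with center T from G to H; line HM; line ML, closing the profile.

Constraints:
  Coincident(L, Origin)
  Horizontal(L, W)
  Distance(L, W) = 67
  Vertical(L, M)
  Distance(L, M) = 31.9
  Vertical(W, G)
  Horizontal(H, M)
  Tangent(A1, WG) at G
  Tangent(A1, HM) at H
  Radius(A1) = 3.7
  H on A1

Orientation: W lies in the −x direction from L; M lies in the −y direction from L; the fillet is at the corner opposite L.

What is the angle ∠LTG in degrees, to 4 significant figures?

156.0°

The virtual corner opposite L is at (-67.00, -31.90). The tangent condition forces TG to be normal to WG and tangency of A1 to HM means the radius TH is perpendicular to HM, with radius 3.7, so the center T sits 3.7 in from both sides at T = (-63.30, -28.20). That places the tangent points at G = (-67.00, -28.20) on WG and H = (-63.30, -31.90) on HM. Then cos ∠LTG = TL·TG / (|TL||TG|), giving 156.0°.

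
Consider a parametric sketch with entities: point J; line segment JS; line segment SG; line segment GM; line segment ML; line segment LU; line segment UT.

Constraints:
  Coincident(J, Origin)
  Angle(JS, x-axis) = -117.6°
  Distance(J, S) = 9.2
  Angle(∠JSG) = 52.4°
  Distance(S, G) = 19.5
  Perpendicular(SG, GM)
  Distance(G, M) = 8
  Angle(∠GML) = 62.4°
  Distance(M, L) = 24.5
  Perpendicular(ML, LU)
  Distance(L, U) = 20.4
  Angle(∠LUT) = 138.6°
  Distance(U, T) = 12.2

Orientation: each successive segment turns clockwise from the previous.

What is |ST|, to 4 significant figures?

31.82

J is at the origin; JS runs at -117.6° with length 9.2, so S = (-4.262, -8.153). ∠JSG = 52.4° gives SG at 114.8° from the x-axis; with |SG| = 19.5, G = (-12.44, 9.549). SG ⟂ GM, so GM runs at 24.80°; with |GM| = 8.0, M = (-5.179, 12.90). ∠GML = 62.4° gives ML at -92.80° from the x-axis; with |ML| = 24.5, L = (-6.376, -11.57). The perpendicularity gives LU at right angles to ML, so LU runs at 177.2°; with |LU| = 20.4, U = (-26.75, -10.57). ∠LUT = 138.6° gives UT at 135.8° from the x-axis; with |UT| = 12.2, T = (-35.50, -2.065). Then |ST| = |T − S| = 31.82.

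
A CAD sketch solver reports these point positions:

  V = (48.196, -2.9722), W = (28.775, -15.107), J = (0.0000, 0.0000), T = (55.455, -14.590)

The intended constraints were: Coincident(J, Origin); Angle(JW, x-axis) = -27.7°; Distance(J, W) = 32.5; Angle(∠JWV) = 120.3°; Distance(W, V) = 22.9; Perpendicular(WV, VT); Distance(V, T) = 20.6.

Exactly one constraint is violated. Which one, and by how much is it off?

Distance(V, T) = 20.6 — off by 6.90.

J = (0.00, 0.00) ✓; JW at -27.70° ✓; |JW| = 32.50 ✓; ∠JWV = 120.3° ✓; |WV| = 22.90 ✓; ∠(WV, VT) = 90.00° ✓; |VT| = 13.70 ✗.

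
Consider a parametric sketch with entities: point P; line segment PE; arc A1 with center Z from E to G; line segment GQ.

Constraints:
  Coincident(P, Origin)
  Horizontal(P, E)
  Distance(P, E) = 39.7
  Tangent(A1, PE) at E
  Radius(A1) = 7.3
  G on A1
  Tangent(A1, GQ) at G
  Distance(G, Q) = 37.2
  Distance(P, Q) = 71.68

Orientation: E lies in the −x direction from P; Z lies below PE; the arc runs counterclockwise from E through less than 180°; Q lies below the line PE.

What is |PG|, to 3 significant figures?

46.7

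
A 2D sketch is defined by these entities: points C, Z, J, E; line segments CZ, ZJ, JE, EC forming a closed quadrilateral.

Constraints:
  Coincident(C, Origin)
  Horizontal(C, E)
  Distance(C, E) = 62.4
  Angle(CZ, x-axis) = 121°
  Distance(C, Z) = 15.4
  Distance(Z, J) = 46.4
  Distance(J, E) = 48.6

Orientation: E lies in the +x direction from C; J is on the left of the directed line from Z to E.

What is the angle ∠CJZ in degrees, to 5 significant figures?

18.294°

Checks: |ZJ| = 46.40 ✓; |JE| = 48.60 ✓.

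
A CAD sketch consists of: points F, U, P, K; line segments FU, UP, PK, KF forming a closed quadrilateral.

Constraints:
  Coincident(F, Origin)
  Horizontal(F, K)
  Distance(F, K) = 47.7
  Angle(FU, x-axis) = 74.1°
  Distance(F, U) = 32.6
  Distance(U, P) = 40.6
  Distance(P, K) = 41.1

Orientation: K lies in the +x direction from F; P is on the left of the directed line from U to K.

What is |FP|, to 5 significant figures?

63.451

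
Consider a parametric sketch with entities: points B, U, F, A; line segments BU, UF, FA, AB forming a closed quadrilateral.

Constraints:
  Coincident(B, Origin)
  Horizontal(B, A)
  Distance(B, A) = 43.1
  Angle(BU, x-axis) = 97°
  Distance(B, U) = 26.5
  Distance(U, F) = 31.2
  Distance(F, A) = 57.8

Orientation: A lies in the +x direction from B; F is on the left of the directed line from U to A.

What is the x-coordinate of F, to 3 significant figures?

15.9

B is at the origin; B and A share the same y with |BA| = 43.1 and A in +x, so A = (43.1, 0). BU runs at 97.0° with |BU| = 26.5, so U = (-3.23, 26.3). F is determined by |UF| = 31.2 and |FA| = 57.8 together: it lies at the intersection of circle(U, 31.2) and circle(A, 57.8). With |UA| = 53.3, the foot of the radical line on UA is 4.42 from U and the perpendicular offset is √(31.2² − 4.42²) = 30.9. Taking the left-of-UA solution: F = (15.9, 51.0).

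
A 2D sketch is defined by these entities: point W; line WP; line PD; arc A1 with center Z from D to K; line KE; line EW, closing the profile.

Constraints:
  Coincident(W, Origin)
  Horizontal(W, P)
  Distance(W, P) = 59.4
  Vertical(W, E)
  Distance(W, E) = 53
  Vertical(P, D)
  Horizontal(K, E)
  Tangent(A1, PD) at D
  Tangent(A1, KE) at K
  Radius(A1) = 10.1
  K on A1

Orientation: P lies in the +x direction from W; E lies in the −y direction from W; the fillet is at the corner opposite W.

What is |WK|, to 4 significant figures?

72.38

W is at the origin; W and P share the same y with |WP| = 59.4 and P on the +x side, so P = (59.40, 0.000). WE is vertical with |WE| = 53.0 and E on the −y side, so E = (0.000, -53.00). The virtual corner opposite W is at (59.40, -53.00). Since A1 is tangent to PD there, ZD ⟂ PD and the tangent condition forces ZK to be normal to KE, with radius 10.1, so the center Z sits 10.1 in from both sides at Z = (49.30, -42.90). That places the tangent points at D = (59.40, -42.90) on PD and K = (49.30, -53.00) on KE. Then |WK| = |K − W| = 72.38.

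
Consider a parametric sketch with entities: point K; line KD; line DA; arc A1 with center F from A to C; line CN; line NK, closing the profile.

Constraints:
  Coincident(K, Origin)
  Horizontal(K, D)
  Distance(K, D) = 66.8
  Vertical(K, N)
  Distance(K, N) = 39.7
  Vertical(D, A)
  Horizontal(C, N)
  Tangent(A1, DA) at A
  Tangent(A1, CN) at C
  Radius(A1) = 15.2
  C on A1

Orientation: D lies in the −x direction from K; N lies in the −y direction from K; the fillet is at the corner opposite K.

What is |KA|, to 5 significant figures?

71.151

The virtual corner opposite K is at (-66.800, -39.700). The tangent condition forces FA to be normal to DA and the tangent condition forces FC to be normal to CN, with radius 15.2, so the center F sits 15.2 in from both sides at F = (-51.600, -24.500). That places the tangent points at A = (-66.800, -24.500) on DA and C = (-51.600, -39.700) on CN. Then |KA| = |A − K| = 71.151.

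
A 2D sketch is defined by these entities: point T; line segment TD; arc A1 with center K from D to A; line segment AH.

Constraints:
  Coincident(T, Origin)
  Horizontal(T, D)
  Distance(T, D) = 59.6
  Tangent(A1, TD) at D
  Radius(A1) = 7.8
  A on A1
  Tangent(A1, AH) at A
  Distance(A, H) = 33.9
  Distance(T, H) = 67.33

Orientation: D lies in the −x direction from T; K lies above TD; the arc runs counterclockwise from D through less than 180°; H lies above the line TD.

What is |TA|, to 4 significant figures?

52.42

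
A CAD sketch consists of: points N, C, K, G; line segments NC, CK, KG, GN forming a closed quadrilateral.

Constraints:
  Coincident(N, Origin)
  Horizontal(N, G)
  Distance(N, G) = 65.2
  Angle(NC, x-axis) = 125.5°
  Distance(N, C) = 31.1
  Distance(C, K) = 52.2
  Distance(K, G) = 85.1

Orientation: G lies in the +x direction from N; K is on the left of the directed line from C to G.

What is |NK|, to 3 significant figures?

68.5

Checks: |CK| = 52.20 ✓; |KG| = 85.10 ✓.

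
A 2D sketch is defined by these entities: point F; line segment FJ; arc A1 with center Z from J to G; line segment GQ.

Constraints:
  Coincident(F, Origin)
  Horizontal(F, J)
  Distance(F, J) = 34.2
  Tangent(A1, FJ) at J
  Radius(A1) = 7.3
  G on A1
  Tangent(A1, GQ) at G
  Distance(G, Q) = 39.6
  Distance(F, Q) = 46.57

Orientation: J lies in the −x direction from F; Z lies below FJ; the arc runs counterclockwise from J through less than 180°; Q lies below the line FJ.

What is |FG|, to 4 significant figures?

41.73

Checks: |ZG| = 7.300 ✓; ∠(ZG, GQ) = 90.00° ✓; |GQ| = 39.60 ✓; |FQ| = 46.57 ✓.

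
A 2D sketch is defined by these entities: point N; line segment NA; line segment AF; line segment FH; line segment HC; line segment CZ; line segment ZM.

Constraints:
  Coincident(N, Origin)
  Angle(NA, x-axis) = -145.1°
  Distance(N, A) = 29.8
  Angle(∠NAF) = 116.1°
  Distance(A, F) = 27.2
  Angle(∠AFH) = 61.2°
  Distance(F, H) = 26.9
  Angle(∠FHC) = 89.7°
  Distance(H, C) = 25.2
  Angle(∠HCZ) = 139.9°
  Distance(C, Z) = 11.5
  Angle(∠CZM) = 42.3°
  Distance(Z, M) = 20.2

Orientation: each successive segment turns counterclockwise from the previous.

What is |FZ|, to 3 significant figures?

39.1

∠FHC = 89.7° gives HC at 128° from the x-axis; with |HC| = 25.2, C = (-14.4, -7.63). ∠HCZ = 139.9° gives CZ at 168° from the x-axis; with |CZ| = 11.5, Z = (-25.7, -5.24). Then |FZ| = |Z − F| = 39.1.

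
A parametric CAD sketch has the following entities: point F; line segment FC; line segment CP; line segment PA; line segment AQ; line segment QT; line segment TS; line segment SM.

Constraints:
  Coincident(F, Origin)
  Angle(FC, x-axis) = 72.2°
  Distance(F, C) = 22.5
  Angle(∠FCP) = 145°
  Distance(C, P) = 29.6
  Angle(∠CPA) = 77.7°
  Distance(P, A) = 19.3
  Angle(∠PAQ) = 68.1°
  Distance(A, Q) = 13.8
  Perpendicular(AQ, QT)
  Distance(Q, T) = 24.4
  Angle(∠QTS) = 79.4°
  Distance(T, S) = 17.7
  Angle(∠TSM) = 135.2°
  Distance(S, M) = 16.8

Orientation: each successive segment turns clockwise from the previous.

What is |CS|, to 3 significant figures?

40.5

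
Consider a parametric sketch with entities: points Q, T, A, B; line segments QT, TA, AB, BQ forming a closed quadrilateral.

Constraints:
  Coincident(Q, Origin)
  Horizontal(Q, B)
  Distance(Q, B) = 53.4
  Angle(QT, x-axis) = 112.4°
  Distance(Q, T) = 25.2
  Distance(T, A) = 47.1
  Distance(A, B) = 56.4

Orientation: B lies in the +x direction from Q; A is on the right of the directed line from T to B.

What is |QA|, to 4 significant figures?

22.50

Q is at the origin; QB is horizontal with |QB| = 53.4 and B in +x, so B = (53.4, 0). QT runs at 112.4° with |QT| = 25.2, so T = (-9.603, 23.30). A is determined by |TA| = 47.1 and |AB| = 56.4 together: it lies at the intersection of circle(T, 47.1) and circle(B, 56.4). With |TB| = 67.17, the foot of the radical line on TB is 26.42 from T and the perpendicular offset is √(47.1² − 26.42²) = 38.99. Taking the right-of-TB solution: A = (1.655, -22.44).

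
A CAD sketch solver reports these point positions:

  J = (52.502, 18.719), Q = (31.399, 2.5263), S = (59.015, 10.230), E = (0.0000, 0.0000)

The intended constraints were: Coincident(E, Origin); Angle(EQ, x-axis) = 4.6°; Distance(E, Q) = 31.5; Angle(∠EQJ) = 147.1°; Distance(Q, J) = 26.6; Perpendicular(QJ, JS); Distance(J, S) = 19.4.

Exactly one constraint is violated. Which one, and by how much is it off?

Distance(J, S) = 19.4 — off by 8.70.

E = (0.00, 0.00) ✓; EQ at 4.600° ✓; |EQ| = 31.50 ✓; ∠EQJ = 147.1° ✓; |QJ| = 26.60 ✓; ∠(QJ, JS) = 90.00° ✓; |JS| = 10.70 ✗.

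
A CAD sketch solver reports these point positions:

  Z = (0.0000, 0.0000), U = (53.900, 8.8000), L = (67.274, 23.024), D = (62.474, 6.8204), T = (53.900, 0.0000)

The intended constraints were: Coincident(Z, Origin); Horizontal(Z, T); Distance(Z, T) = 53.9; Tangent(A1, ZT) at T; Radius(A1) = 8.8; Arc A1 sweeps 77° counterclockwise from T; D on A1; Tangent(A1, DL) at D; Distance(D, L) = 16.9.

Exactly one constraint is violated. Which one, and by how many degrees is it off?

Tangent(A1, DL) at D — off by 3.50°.

Z = (0.00, 0.00) ✓; Z.y = 0.00, T.y = 0.00 ✓; |ZT| = 53.90 ✓; ∠(UT, TZ) = 90.00° ✓; |UT| = 8.800 ✓; bearing(U→D) − bearing(U→T) = 77.00° ✓; |UD| = 8.800 ✓; ∠(UD, DL) = 93.50° ✗; |DL| = 16.90 ✓.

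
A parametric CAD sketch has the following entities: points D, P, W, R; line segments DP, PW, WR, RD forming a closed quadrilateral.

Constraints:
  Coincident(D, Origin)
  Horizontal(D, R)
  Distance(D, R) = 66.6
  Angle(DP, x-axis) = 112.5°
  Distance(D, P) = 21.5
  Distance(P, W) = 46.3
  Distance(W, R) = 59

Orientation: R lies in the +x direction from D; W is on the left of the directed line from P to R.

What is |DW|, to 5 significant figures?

54.993

Checks: |PW| = 46.30 ✓; |WR| = 59.00 ✓.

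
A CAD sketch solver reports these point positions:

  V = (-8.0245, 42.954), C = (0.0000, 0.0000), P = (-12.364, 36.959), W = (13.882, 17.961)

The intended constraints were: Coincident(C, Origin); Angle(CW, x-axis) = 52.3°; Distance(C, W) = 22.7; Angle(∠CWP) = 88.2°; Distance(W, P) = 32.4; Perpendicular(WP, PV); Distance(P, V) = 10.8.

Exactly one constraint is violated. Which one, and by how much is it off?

Distance(P, V) = 10.8 — off by 3.40.

C = (0.00, 0.00) ✓; CW at 52.30° ✓; |CW| = 22.70 ✓; ∠CWP = 88.20° ✓; |WP| = 32.40 ✓; ∠(WP, PV) = 90.00° ✓; |PV| = 7.401 ✗.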